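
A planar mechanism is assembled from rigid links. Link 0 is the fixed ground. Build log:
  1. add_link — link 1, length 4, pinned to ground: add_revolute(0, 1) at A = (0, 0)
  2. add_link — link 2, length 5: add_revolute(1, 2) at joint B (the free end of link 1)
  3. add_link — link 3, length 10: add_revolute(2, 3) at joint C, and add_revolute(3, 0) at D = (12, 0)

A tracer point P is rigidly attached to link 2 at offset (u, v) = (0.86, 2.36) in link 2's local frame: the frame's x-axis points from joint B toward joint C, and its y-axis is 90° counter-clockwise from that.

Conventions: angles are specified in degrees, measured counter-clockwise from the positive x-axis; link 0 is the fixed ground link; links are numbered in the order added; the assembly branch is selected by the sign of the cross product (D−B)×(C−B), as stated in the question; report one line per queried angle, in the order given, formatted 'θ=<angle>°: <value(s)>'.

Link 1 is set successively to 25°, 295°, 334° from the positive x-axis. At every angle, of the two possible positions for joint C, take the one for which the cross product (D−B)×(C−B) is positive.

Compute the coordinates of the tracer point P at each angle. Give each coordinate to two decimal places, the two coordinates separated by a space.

A=(0,0), D=(12.00,0)
θ=25°: B = A + 4.00·(cos25°, sin25°) = (3.6252, 1.6905)
θ=25°: |BD| = 8.5437
θ=25°: circle(B,5.00) ∩ circle(D,10.00): a=-0.1174, h=4.9986
θ=25°:   candidates: C₊=(4.4992,6.6135) cross=42.707; C₋=(2.5211,-3.1861) cross=-42.707
θ=25°:   branch + wants cross > 0 → take C=(4.4992,6.6135) (cross=42.707)
θ=25°: ex = (C−B)/|BC| = (0.1748,0.9846); ey = (-0.9846,0.1748)
θ=25°: P = B + 0.86·ex + 2.36·ey = (1.4519,2.9498)
θ=295°: B = A + 4.00·(cos295°, sin295°) = (1.6905, -3.6252)
θ=295°: |BD| = 10.9283
θ=295°: circle(B,5.00) ∩ circle(D,10.00): a=2.0327, h=4.5682
θ=295°:   candidates: C₊=(2.0927,1.3586) cross=49.922; C₋=(5.1235,-7.2604) cross=-49.922
θ=295°:   branch + wants cross > 0 → take C=(2.0927,1.3586) (cross=49.922)
θ=295°: ex = (C−B)/|BC| = (0.0804,0.9968); ey = (-0.9968,0.0804)
θ=295°: P = B + 0.86·ex + 2.36·ey = (-0.5927,-2.5782)
θ=334°: B = A + 4.00·(cos334°, sin334°) = (3.5952, -1.7535)
θ=334°: |BD| = 8.5858
θ=334°: circle(B,5.00) ∩ circle(D,10.00): a=-0.0748, h=4.9994
θ=334°:   candidates: C₊=(2.5009,3.1253) cross=42.924; C₋=(4.5430,-6.6628) cross=-42.924
θ=334°:   branch + wants cross > 0 → take C=(2.5009,3.1253) (cross=42.924)
θ=334°: ex = (C−B)/|BC| = (-0.2189,0.9758); ey = (-0.9758,-0.2189)
θ=334°: P = B + 0.86·ex + 2.36·ey = (1.1042,-1.4308)

θ=25°: 1.45 2.95
θ=295°: -0.59 -2.58
θ=334°: 1.10 -1.43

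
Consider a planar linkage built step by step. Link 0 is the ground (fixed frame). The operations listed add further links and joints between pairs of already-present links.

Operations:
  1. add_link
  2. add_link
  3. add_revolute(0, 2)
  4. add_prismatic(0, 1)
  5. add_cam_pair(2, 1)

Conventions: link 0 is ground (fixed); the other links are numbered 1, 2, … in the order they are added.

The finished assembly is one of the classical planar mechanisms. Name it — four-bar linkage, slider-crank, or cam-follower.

links: 3 (incl. ground); joints: 1 revolute, 1 prismatic, 1 higher (cam) pair, forming one closed loop
3 links, revolute + prismatic + higher pair in one loop → cam-follower

cam-follower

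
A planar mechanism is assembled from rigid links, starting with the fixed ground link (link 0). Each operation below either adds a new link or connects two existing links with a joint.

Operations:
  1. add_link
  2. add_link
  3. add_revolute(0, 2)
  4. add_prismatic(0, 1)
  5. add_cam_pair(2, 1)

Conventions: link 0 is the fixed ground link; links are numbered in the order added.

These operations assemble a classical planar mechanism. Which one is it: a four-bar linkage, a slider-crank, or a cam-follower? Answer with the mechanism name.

links: 3 (incl. ground); joints: 1 revolute, 1 prismatic, 1 higher (cam) pair, forming one closed loop
3 links, revolute + prismatic + higher pair in one loop → cam-follower

cam-follower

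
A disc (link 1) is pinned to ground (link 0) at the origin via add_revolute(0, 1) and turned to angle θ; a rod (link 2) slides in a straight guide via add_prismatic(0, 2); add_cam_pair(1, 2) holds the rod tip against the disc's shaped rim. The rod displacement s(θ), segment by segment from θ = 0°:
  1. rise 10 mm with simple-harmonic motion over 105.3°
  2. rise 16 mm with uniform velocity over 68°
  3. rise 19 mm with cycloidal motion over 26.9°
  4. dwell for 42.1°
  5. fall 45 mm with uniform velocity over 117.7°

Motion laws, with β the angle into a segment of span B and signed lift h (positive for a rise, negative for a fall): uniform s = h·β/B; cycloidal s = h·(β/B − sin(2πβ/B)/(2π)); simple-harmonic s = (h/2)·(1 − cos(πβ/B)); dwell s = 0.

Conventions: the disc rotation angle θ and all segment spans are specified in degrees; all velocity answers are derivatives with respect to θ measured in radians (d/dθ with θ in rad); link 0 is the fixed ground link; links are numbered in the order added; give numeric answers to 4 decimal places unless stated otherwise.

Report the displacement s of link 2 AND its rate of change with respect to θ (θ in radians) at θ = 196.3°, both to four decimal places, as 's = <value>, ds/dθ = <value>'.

segment 1 (0° to 105.3°, simple-harmonic, h = 10) is passed completely: s = 0.0000 + (10) = 10.0000
segment 2 (105.3° to 173.3°, uniform, h = 16) is passed completely: s = 10.0000 + (16) = 26.0000
θ = 196.3° falls in segment 3 (173.3° to 200.2°, cycloidal, h = 19): β = 196.3 − 173.3 = 23°, B = 26.9°; Δs = 19·(0.8550 − sin(2π·0.8550)/(2π)) = 18.6345; s = 26.0000 + 18.6345 = 44.6345
velocity in seg [173.3°–200.2°] (cycloidal), θ in radians: β = 23° = 0.4014 rad, B = 26.9° = 0.4695 rad; ds/dθ = (h/B)(1 − cos(2πβ/B)) = (19/0.4695)(1 − cos(2π·0.8550)) = 15.661584 mm/rad

s = 44.6345, ds/dθ = 15.6616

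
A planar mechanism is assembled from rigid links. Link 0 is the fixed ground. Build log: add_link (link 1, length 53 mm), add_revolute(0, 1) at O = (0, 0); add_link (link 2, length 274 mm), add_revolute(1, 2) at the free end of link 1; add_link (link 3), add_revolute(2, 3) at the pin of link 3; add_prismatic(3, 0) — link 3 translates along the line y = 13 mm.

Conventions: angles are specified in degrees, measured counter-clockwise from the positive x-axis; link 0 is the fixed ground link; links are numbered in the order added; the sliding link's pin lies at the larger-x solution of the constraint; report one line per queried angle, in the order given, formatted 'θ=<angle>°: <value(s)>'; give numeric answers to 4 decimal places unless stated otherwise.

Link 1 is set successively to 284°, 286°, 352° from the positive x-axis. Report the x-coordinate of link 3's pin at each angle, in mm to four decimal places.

geometry: r = 53 mm, L = 274 mm, e = 13 mm
θ=284°: crank pin P = (r cos θ, r sin θ) = (12.821860, -51.425673)
θ=284°: h = r sin θ − e = -51.425673 − 13 = -64.425673
θ=284°: x = r cos θ + √(L² − h²) = 12.821860 + 266.318104 = 279.139965
θ=286°: crank pin P = (r cos θ, r sin θ) = (14.608780, -50.946870)
θ=286°: h = r sin θ − e = -50.946870 − 13 = -63.946870
θ=286°: x = r cos θ + √(L² − h²) = 14.608780 + 266.433477 = 281.042257
θ=352°: crank pin P = (r cos θ, r sin θ) = (52.484208, -7.376174)
θ=352°: h = r sin θ − e = -7.376174 − 13 = -20.376174
θ=352°: x = r cos θ + √(L² − h²) = 52.484208 + 273.241306 = 325.725514

θ=284°: 279.1400
θ=286°: 281.0423
θ=352°: 325.7255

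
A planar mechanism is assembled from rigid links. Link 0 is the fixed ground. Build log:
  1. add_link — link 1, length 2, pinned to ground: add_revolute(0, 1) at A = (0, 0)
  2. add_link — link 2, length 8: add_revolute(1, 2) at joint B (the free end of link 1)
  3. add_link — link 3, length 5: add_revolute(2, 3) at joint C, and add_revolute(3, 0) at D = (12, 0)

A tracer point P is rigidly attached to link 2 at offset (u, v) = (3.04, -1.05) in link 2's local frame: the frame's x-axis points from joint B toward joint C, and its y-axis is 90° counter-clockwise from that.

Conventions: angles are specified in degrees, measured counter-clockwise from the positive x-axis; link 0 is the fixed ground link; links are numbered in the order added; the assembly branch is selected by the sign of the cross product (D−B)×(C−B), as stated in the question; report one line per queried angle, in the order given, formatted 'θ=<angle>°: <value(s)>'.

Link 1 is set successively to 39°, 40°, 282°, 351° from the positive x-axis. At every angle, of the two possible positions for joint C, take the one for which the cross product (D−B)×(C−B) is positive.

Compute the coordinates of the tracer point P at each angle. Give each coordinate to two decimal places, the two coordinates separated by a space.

A=(0,0), D=(12.00,0)
θ=39°: B = A + 2.00·(cos39°, sin39°) = (1.5543, 1.2586)
θ=39°: |BD| = 10.5213
θ=39°: circle(B,8.00) ∩ circle(D,5.00): a=7.1140, h=3.6593
θ=39°:   candidates: C₊=(9.0550,4.0407) cross=38.501; C₋=(8.1795,-3.2254) cross=-38.501
θ=39°:   branch + wants cross > 0 → take C=(9.0550,4.0407) (cross=38.501)
θ=39°: ex = (C−B)/|BC| = (0.9376,0.3478); ey = (-0.3478,0.9376)
θ=39°: P = B + 3.04·ex + -1.05·ey = (4.7697,1.3313)
θ=40°: B = A + 2.00·(cos40°, sin40°) = (1.5321, 1.2856)
θ=40°: |BD| = 10.5466
θ=40°: circle(B,8.00) ∩ circle(D,5.00): a=7.1222, h=3.6433
θ=40°:   candidates: C₊=(9.0453,4.0336) cross=38.425; C₋=(8.1571,-3.1988) cross=-38.425
θ=40°:   branch + wants cross > 0 → take C=(9.0453,4.0336) (cross=38.425)
θ=40°: ex = (C−B)/|BC| = (0.9392,0.3435); ey = (-0.3435,0.9392)
θ=40°: P = B + 3.04·ex + -1.05·ey = (4.7478,1.3437)
θ=282°: B = A + 2.00·(cos282°, sin282°) = (0.4158, -1.9563)
θ=282°: |BD| = 11.7482
θ=282°: circle(B,8.00) ∩ circle(D,5.00): a=7.5339, h=2.6907
θ=282°:   candidates: C₊=(7.3965,1.9514) cross=31.611; C₋=(8.2926,-3.3549) cross=-31.611
θ=282°:   branch + wants cross > 0 → take C=(7.3965,1.9514) (cross=31.611)
θ=282°: ex = (C−B)/|BC| = (0.8726,0.4885); ey = (-0.4885,0.8726)
θ=282°: P = B + 3.04·ex + -1.05·ey = (3.5814,-1.3876)
θ=351°: B = A + 2.00·(cos351°, sin351°) = (1.9754, -0.3129)
θ=351°: |BD| = 10.0295
θ=351°: circle(B,8.00) ∩ circle(D,5.00): a=6.9590, h=3.9461
θ=351°:   candidates: C₊=(8.8079,3.8484) cross=39.578; C₋=(9.0541,-4.0400) cross=-39.578
θ=351°:   branch + wants cross > 0 → take C=(8.8079,3.8484) (cross=39.578)
θ=351°: ex = (C−B)/|BC| = (0.8541,0.5202); ey = (-0.5202,0.8541)
θ=351°: P = B + 3.04·ex + -1.05·ey = (5.1179,0.3717)

θ=39°: 4.77 1.33
θ=40°: 4.75 1.34
θ=282°: 3.58 -1.39
θ=351°: 5.12 0.37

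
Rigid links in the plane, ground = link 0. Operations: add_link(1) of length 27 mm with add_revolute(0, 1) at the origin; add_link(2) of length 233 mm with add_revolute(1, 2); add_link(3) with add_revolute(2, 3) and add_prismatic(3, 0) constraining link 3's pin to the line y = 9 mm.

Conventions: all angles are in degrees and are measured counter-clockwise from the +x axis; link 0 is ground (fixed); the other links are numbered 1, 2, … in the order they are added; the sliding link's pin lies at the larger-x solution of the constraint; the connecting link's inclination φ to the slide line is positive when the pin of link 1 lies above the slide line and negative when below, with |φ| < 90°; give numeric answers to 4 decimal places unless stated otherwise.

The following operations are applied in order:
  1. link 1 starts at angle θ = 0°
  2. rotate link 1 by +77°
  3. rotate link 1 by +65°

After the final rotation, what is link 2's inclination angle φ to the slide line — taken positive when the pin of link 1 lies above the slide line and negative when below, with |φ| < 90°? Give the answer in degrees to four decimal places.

geometry: r = 27 mm, L = 233 mm, e = 9 mm; θ starts at 0°
rotate link 1 by +77°: θ ← 0° +77° = 77°
rotate link 1 by +65°: θ ← 77° +65° = 142°
h = r sin θ − e = 16.622860 − 9 = 7.622860
sin φ = h / L = 7.622860 / 233 = 0.03271614
φ = arcsin(0.03271614) = 1.874831°

1.8748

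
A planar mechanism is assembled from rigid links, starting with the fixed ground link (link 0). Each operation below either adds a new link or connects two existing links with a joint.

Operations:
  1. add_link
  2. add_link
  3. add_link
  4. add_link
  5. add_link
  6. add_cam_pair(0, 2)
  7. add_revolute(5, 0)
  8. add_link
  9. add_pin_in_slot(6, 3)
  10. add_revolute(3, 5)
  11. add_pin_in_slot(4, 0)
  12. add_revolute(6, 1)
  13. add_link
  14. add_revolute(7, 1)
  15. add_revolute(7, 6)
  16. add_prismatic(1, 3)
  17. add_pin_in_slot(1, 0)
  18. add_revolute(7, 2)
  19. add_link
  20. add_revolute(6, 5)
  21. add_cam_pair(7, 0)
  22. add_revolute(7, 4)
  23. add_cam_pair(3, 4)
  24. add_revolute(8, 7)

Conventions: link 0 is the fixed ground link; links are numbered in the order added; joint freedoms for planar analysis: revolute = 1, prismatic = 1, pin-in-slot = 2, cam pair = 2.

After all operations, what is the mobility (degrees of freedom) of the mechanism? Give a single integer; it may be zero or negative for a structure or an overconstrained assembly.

ground; <1,0,0>
#1 <2,0,0>
#2 <3,0,0>
#3 <4,0,0>
#4 <5,0,0>
#5 <6,0,0>
C:0↔2 J2 <6,0,1>
R:5↔0 J1 <6,1,1>
#6 <7,1,1>
PS:6↔3 J2 <7,1,2>
R:3↔5 J1 <7,2,2>
PS:4↔0 J2 <7,2,3>
R:6↔1 J1 <7,3,3>
#7 <8,3,3>
R:7↔1 J1 <8,4,3>
R:7↔6 J1 <8,5,3>
P:1↔3 J1 <8,6,3>
PS:1↔0 J2 <8,6,4>
R:7↔2 J1 <8,7,4>
#8 <9,7,4>
R:6↔5 J1 <9,8,4>
C:7↔0 J2 <9,8,5>
R:7↔4 J1 <9,9,5>
C:3↔4 J2 <9,9,6>
R:8↔7 J1 <9,10,6>
3×8 − 2×10 − 1×6 = -2

M = -2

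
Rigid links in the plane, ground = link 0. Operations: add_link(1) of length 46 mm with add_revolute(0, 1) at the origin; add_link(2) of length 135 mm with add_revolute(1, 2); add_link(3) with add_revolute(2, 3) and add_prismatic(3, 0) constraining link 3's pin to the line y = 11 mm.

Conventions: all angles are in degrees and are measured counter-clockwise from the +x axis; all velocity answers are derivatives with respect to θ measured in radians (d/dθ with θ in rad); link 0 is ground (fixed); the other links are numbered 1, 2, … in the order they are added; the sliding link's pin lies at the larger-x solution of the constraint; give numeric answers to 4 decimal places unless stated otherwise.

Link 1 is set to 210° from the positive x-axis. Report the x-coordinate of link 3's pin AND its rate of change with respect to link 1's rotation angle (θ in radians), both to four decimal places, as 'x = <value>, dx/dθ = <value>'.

geometry: r = 46 mm, L = 135 mm, e = 11 mm
crank pin P = (r cos θ, r sin θ) = (-39.837169, -23.000000)
h = r sin θ − e = -23.000000 − 11 = -34.000000
x = r cos θ + √(L² − h²) = -39.837169 + 130.648383 = 90.811215
dx/dθ = −r sin θ − h·r cos θ/√(L² − h²) (θ in radians; h = -34.000000) = 12.632755

x = 90.8112, dx/dθ = 12.6328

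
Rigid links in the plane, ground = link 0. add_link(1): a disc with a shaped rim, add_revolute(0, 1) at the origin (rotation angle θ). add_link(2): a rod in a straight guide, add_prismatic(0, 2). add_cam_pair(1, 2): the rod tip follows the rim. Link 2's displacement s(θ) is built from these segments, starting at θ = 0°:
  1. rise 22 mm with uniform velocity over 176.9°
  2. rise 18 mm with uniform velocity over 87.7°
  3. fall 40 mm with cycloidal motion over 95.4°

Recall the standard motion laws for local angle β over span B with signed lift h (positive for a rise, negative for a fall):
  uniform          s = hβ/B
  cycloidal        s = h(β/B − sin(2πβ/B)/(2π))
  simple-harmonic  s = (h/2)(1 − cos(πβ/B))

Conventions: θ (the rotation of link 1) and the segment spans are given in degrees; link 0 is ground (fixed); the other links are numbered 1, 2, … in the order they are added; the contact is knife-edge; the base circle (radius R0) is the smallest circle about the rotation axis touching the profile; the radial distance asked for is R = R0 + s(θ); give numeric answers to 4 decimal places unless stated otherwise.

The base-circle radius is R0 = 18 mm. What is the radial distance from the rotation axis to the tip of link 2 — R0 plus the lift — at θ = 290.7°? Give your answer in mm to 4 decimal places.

segment 1 (0° to 176.9°, uniform, h = 22) is passed completely: s = 0.0000 + (22) = 22.0000
segment 2 (176.9° to 264.6°, uniform, h = 18) is passed completely: s = 22.0000 + (18) = 40.0000
θ = 290.7° falls in segment 3 (264.6° to 360°, cycloidal, h = -40): β = 290.7 − 264.6 = 26.1°, B = 95.4°; Δs = -40·(0.2736 − sin(2π·0.2736)/(2π)) = -4.6470; s = 40.0000 − 4.6470 = 35.3530
R = R0 + s = 18 + 35.3530 = 53.3530

53.3530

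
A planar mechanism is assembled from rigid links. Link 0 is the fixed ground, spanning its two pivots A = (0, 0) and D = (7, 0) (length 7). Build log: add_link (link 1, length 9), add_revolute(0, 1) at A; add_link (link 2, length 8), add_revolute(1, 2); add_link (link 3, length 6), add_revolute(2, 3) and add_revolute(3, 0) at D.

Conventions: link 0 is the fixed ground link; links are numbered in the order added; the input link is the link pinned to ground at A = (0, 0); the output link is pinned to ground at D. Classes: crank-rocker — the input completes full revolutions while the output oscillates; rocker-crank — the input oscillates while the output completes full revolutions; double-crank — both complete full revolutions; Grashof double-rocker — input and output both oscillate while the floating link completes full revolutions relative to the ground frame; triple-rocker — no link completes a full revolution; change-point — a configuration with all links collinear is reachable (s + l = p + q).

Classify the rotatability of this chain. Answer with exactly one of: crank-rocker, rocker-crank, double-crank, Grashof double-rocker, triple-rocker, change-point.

lengths: ground=7, input=9, coupler=8, output=6
sorted: s=6 (shortest), l=9 (longest), p+q=15
s + l = 15 vs p + q = 15
s + l = p + q → change-point (collinear configuration reachable)

change-point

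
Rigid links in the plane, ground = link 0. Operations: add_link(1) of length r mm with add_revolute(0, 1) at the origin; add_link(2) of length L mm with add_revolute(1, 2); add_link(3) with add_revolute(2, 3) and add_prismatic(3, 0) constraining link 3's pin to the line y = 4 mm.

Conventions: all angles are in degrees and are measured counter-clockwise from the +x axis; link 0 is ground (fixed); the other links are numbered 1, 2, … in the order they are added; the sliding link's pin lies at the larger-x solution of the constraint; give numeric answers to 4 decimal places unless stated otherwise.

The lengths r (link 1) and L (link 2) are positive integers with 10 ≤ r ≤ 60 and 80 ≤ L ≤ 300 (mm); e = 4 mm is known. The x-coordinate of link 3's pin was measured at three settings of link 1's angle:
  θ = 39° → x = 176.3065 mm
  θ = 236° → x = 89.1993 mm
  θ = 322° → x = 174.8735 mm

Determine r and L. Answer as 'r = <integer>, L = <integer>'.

constraint per measurement: (x − r cos θ)² + (r sin θ − e)² = L²
subtracting the θ₁ and θ₂ equations cancels the r² and L² terms:
r = (x₁² − x₂²) / (2[(x₁cos θ₁ + e sin θ₁) − (x₂cos θ₂ + e sin θ₂)]) = 60.0000 → r = 60
L² = (x₁ − r cos θ₁)² + (r sin θ₁ − e)² = 17956.0020 → L = 134.0000 → L = 134
check at θ₃=322°: x = 174.8735 (printed 174.8735) ✓

r = 60, L = 134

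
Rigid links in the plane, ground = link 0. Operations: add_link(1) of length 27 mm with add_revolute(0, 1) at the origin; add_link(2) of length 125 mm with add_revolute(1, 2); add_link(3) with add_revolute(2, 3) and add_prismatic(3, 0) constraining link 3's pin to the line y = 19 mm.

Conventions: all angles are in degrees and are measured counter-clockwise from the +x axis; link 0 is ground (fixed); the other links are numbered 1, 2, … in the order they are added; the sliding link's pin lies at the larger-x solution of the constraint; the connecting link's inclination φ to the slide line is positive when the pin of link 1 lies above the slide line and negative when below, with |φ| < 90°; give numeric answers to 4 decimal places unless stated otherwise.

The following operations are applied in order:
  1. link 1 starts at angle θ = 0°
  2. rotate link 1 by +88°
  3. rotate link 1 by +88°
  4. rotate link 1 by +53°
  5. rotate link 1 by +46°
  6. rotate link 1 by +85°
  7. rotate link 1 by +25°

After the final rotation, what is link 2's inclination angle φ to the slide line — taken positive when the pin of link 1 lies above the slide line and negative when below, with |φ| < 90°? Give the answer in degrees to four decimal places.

geometry: r = 27 mm, L = 125 mm, e = 19 mm; θ starts at 0°
rotate link 1 by +88°: θ ← 0° +88° = 88°
rotate link 1 by +88°: θ ← 88° +88° = 176°
rotate link 1 by +53°: θ ← 176° +53° = 229°
rotate link 1 by +46°: θ ← 229° +46° = 275°
rotate link 1 by +85°: θ ← 275° +85° = 360°
rotate link 1 by +25°: θ ← 360° +25° = 385°
h = r sin θ − e = 11.410693 − 19 = -7.589307
sin φ = h / L = -7.589307 / 125 = -0.06071446
φ = arcsin(-0.06071446) = -3.480823°

-3.4808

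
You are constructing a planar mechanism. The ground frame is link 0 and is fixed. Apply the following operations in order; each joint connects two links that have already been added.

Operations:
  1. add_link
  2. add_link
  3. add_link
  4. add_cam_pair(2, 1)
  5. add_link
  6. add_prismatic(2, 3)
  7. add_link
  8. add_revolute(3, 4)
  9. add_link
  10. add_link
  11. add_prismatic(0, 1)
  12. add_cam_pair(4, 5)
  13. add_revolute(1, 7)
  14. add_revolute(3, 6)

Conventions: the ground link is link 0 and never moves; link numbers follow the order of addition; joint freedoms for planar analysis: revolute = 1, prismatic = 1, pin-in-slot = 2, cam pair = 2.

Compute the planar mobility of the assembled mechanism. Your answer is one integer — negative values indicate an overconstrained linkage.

ground; <1,0,0>
#1 <2,0,0>
#2 <3,0,0>
#3 <4,0,0>
C:2↔1 J2 <4,0,1>
#4 <5,0,1>
P:2↔3 J1 <5,1,1>
#5 <6,1,1>
R:3↔4 J1 <6,2,1>
#6 <7,2,1>
#7 <8,2,1>
P:0↔1 J1 <8,3,1>
C:4↔5 J2 <8,3,2>
R:1↔7 J1 <8,4,2>
R:3↔6 J1 <8,5,2>
3×7 − 2×5 − 1×2 = 9

M = 9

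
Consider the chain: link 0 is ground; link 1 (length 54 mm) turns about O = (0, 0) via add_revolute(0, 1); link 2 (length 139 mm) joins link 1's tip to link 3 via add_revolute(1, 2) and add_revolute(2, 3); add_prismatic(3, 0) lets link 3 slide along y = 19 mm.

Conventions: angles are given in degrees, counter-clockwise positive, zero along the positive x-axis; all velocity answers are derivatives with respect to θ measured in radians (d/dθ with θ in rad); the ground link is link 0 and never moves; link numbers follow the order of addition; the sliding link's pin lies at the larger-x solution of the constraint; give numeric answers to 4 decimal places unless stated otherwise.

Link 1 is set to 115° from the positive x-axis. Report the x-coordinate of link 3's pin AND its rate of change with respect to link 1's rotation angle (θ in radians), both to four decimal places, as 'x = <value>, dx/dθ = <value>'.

geometry: r = 54 mm, L = 139 mm, e = 19 mm
crank pin P = (r cos θ, r sin θ) = (-22.821386, 48.940620)
h = r sin θ − e = 48.940620 − 19 = 29.940620
x = r cos θ + √(L² − h²) = -22.821386 + 135.737096 = 112.915710
dx/dθ = −r sin θ − h·r cos θ/√(L² − h²) (θ in radians; h = 29.940620) = -43.906724

x = 112.9157, dx/dθ = -43.9067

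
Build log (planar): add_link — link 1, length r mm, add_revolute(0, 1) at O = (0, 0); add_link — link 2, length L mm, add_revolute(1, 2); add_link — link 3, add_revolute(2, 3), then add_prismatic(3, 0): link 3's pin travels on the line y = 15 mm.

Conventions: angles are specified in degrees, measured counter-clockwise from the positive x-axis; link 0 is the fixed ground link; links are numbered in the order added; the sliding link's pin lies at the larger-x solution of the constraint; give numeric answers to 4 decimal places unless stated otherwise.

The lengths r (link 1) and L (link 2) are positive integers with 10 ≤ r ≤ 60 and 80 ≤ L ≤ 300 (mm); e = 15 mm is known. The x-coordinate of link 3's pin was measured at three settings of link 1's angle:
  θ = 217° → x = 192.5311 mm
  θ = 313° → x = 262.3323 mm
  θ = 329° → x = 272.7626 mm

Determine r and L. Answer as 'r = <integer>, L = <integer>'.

constraint per measurement: (x − r cos θ)² + (r sin θ − e)² = L²
subtracting the θ₁ and θ₂ equations cancels the r² and L² terms:
r = (x₁² − x₂²) / (2[(x₁cos θ₁ + e sin θ₁) − (x₂cos θ₂ + e sin θ₂)]) = 48.0000 → r = 48
L² = (x₁ − r cos θ₁)² + (r sin θ₁ − e)² = 55225.0067 → L = 235.0000 → L = 235
check at θ₃=329°: x = 272.7626 (printed 272.7626) ✓

r = 48, L = 235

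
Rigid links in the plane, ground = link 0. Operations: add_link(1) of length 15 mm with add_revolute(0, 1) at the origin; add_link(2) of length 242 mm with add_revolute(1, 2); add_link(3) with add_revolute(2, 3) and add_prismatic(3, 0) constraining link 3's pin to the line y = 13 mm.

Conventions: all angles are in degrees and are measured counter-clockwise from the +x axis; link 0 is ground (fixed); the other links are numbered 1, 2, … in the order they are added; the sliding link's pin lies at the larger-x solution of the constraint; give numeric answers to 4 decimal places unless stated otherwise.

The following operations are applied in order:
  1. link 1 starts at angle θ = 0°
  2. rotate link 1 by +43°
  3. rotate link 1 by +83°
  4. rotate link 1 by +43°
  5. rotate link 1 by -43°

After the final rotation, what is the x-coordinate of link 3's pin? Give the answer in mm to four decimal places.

geometry: r = 15 mm, L = 242 mm, e = 13 mm; θ starts at 0°
rotate link 1 by +43°: θ ← 0° +43° = 43°
rotate link 1 by +83°: θ ← 43° +83° = 126°
rotate link 1 by +43°: θ ← 126° +43° = 169°
rotate link 1 by -43°: θ ← 169° -43° = 126°
crank pin P = (r cos θ, r sin θ) = (-8.816779, 12.135255)
h = r sin θ − e = 12.135255 − 13 = -0.864745
x = r cos θ + √(L² − h²) = -8.816779 + 241.998455 = 233.181676

233.1817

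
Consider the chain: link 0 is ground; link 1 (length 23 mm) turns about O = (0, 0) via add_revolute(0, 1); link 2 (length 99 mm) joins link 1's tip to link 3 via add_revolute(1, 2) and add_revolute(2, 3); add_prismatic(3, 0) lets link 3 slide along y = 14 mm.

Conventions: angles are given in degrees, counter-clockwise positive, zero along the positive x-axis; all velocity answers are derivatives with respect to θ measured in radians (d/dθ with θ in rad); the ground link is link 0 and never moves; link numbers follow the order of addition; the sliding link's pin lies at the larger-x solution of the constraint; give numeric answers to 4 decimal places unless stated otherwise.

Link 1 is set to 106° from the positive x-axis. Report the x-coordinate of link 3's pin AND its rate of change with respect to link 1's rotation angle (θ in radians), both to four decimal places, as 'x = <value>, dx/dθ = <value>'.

geometry: r = 23 mm, L = 99 mm, e = 14 mm
crank pin P = (r cos θ, r sin θ) = (-6.339659, 22.109019)
h = r sin θ − e = 22.109019 − 14 = 8.109019
x = r cos θ + √(L² − h²) = -6.339659 + 98.667339 = 92.327680
dx/dθ = −r sin θ − h·r cos θ/√(L² − h²) (θ in radians; h = 8.109019) = -21.587991

x = 92.3277, dx/dθ = -21.5880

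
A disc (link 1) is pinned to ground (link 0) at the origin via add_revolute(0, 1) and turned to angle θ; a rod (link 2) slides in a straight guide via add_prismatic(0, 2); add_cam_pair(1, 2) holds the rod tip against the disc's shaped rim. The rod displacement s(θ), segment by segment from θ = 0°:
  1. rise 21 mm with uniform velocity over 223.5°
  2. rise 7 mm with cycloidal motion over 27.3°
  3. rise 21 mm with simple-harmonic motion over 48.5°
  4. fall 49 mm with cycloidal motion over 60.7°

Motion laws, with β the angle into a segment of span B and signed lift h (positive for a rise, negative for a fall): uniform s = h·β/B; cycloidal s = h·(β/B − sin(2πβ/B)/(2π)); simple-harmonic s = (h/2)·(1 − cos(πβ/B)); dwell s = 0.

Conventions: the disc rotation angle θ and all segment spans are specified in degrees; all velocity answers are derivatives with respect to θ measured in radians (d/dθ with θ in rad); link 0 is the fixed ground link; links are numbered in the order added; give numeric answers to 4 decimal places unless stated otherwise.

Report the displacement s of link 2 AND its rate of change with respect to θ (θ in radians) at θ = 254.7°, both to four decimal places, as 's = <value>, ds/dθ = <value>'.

segment 1 (0° to 223.5°, uniform, h = 21) is passed completely: s = 0.0000 + (21) = 21.0000
segment 2 (223.5° to 250.8°, cycloidal, h = 7) is passed completely: s = 21.0000 + (7) = 28.0000
θ = 254.7° falls in segment 3 (250.8° to 299.3°, simple-harmonic, h = 21): β = 254.7 − 250.8 = 3.9°, B = 48.5°; Δs = 21/2·(1 − cos(π·0.0804)) = 0.3333; s = 28.0000 + 0.3333 = 28.3333
velocity in seg [250.8°–299.3°] (simple-harmonic), θ in radians: β = 3.9° = 0.0681 rad, B = 48.5° = 0.8465 rad; ds/dθ = (πh/(2B)) sin(πβ/B) = (π·21/(2·0.8465)) sin(π·0.0804) = 9.740104 mm/rad

s = 28.3333, ds/dθ = 9.7401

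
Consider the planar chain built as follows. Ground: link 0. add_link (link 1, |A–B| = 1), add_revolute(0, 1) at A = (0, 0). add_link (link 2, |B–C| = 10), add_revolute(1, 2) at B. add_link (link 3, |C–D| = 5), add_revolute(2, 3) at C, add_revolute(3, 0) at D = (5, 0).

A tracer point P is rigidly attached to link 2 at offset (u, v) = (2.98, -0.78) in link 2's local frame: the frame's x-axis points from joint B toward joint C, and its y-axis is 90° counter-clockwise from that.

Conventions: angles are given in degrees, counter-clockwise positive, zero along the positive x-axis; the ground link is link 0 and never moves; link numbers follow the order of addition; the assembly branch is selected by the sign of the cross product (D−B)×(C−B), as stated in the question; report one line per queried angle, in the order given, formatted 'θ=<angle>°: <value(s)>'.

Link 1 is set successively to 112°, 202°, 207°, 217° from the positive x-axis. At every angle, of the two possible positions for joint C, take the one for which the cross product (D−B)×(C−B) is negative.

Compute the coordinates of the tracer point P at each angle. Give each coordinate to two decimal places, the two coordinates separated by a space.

A=(0,0), D=(5.00,0)
θ=112°: B = A + 1.00·(cos112°, sin112°) = (-0.3746, 0.9272)
θ=112°: |BD| = 5.4540
θ=112°: circle(B,10.00) ∩ circle(D,5.00): a=9.6027, h=2.7908
θ=112°:   candidates: C₊=(9.5627,2.0449) cross=15.221; C₋=(8.6139,-3.4554) cross=-15.221
θ=112°:   branch - wants cross < 0 → take C=(8.6139,-3.4554) (cross=-15.221)
θ=112°: ex = (C−B)/|BC| = (0.8988,-0.4383); ey = (0.4383,0.8988)
θ=112°: P = B + 2.98·ex + -0.78·ey = (1.9621,-1.0799)
θ=202°: B = A + 1.00·(cos202°, sin202°) = (-0.9272, -0.3746)
θ=202°: |BD| = 5.9390
θ=202°: circle(B,10.00) ∩ circle(D,5.00): a=9.2837, h=3.7166
θ=202°:   candidates: C₊=(8.1036,3.9202) cross=22.073; C₋=(8.5724,-3.4982) cross=-22.073
θ=202°:   branch - wants cross < 0 → take C=(8.5724,-3.4982) (cross=-22.073)
θ=202°: ex = (C−B)/|BC| = (0.9500,-0.3124); ey = (0.3124,0.9500)
θ=202°: P = B + 2.98·ex + -0.78·ey = (1.6601,-2.0464)
θ=207°: B = A + 1.00·(cos207°, sin207°) = (-0.8910, -0.4540)
θ=207°: |BD| = 5.9085
θ=207°: circle(B,10.00) ∩ circle(D,5.00): a=9.3011, h=3.6729
θ=207°:   candidates: C₊=(8.1003,3.9227) cross=21.701; C₋=(8.6648,-3.4014) cross=-21.701
θ=207°:   branch - wants cross < 0 → take C=(8.6648,-3.4014) (cross=-21.701)
θ=207°: ex = (C−B)/|BC| = (0.9556,-0.2947); ey = (0.2947,0.9556)
θ=207°: P = B + 2.98·ex + -0.78·ey = (1.7267,-2.0777)
θ=217°: B = A + 1.00·(cos217°, sin217°) = (-0.7986, -0.6018)
θ=217°: |BD| = 5.8298
θ=217°: circle(B,10.00) ∩ circle(D,5.00): a=9.3474, h=3.5534
θ=217°:   candidates: C₊=(8.1320,3.8975) cross=20.715; C₋=(8.8656,-3.1713) cross=-20.715
θ=217°:   branch - wants cross < 0 → take C=(8.8656,-3.1713) (cross=-20.715)
θ=217°: ex = (C−B)/|BC| = (0.9664,-0.2569); ey = (0.2569,0.9664)
θ=217°: P = B + 2.98·ex + -0.78·ey = (1.8809,-2.1213)

θ=112°: 1.96 -1.08
θ=202°: 1.66 -2.05
θ=207°: 1.73 -2.08
θ=217°: 1.88 -2.12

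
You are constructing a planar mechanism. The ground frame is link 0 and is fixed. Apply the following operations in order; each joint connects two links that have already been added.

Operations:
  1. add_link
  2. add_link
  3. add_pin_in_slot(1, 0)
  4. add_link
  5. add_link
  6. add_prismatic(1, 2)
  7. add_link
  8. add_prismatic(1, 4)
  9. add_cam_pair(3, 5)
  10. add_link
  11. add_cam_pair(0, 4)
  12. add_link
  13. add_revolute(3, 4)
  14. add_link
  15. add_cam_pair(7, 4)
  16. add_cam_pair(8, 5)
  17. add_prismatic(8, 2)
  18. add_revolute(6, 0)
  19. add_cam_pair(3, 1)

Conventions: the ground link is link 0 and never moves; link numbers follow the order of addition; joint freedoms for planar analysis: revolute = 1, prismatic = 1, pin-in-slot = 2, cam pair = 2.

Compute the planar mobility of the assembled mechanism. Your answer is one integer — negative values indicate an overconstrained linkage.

link 0 = ground. State L|J1|J2 = 1|0|0
+link1  2|0|0
+link2  3|0|0
PS(1,0) f=2→J2  3|0|1
+link3  4|0|1
+link4  5|0|1
P(1,2) f=1→J1  5|1|1
+link5  6|1|1
P(1,4) f=1→J1  6|2|1
C(3,5) f=2→J2  6|2|2
+link6  7|2|2
C(0,4) f=2→J2  7|2|3
+link7  8|2|3
R(3,4) f=1→J1  8|3|3
+link8  9|3|3
C(7,4) f=2→J2  9|3|4
C(8,5) f=2→J2  9|3|5
P(8,2) f=1→J1  9|4|5
R(6,0) f=1→J1  9|5|5
C(3,1) f=2→J2  9|5|6
M = 3(9−1)−2·5−6 = 24−10−6 = 8

M = 8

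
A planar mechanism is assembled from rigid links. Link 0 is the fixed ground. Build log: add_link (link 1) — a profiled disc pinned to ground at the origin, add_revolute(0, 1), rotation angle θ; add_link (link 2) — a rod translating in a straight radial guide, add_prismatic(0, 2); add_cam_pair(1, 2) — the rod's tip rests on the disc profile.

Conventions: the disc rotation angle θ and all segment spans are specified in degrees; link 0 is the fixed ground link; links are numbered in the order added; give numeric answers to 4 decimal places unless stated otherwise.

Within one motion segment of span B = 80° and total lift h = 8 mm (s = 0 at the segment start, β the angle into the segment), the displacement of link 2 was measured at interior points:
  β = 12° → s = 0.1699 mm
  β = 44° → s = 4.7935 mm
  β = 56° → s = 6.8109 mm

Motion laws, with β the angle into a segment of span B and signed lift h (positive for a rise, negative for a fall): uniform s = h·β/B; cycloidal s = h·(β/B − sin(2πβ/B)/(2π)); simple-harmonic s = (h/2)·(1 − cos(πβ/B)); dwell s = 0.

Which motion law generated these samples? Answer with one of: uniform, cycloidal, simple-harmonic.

candidates at β/B = r: uniform s = h·r (linear in β); cycloidal s = h·(r − sin(2πr)/(2π)); simple-harmonic s = (h/2)(1 − cos(πr))
β=12°: printed 0.1699 | uniform 1.2000, cycloidal 0.1699, simple-harmonic 0.4360
β=44°: printed 4.7935 | uniform 4.4000, cycloidal 4.7935, simple-harmonic 4.6257
β=56°: printed 6.8109 | uniform 5.6000, cycloidal 6.8109, simple-harmonic 6.3511
only one law matches every sample → cycloidal

cycloidal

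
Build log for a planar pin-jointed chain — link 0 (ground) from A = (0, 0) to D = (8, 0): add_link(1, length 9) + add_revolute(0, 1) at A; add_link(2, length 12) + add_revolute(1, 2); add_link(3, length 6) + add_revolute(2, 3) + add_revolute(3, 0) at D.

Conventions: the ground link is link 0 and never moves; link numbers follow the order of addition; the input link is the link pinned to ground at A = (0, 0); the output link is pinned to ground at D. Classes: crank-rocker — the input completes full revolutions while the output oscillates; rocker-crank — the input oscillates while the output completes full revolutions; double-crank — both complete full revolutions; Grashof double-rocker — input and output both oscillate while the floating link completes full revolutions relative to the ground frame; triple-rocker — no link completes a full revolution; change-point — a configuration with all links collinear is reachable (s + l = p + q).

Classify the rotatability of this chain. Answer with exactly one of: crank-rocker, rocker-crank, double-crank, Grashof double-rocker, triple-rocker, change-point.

lengths: ground=8, input=9, coupler=12, output=6
sorted: s=6 (shortest), l=12 (longest), p+q=17
s + l = 18 vs p + q = 17
s + l > p + q → non-Grashof → no link fully rotates → triple-rocker

triple-rocker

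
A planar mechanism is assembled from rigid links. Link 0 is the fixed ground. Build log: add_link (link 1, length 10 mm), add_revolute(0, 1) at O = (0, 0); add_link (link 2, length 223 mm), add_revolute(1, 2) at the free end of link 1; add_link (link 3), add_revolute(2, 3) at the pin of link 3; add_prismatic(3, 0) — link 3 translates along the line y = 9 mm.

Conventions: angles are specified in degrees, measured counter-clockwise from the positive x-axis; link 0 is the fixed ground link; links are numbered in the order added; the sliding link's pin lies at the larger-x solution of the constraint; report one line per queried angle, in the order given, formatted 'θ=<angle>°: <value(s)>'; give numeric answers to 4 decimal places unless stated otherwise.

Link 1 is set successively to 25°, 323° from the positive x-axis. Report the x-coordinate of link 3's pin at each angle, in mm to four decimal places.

geometry: r = 10 mm, L = 223 mm, e = 9 mm
θ=25°: crank pin P = (r cos θ, r sin θ) = (9.063078, 4.226183)
θ=25°: h = r sin θ − e = 4.226183 − 9 = -4.773817
θ=25°: x = r cos θ + √(L² − h²) = 9.063078 + 222.948897 = 232.011975
θ=323°: crank pin P = (r cos θ, r sin θ) = (7.986355, -6.018150)
θ=323°: h = r sin θ − e = -6.018150 − 9 = -15.018150
θ=323°: x = r cos θ + √(L² − h²) = 7.986355 + 222.493719 = 230.480074

θ=25°: 232.0120
θ=323°: 230.4801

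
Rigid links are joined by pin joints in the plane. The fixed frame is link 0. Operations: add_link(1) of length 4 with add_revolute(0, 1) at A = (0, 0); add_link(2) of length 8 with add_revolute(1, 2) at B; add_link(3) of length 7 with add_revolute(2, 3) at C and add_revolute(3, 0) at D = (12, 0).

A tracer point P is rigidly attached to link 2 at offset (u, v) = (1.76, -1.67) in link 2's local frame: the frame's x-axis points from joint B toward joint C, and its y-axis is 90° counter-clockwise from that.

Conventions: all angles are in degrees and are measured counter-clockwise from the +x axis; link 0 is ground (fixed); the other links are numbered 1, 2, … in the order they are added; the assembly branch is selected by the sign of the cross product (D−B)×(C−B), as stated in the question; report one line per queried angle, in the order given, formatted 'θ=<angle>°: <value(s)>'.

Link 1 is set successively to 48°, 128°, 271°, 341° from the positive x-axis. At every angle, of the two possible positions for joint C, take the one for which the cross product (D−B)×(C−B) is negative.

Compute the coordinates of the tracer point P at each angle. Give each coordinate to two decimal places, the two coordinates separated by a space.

A=(0,0), D=(12.00,0)
θ=48°: B = A + 4.00·(cos48°, sin48°) = (2.6765, 2.9726)
θ=48°: |BD| = 9.7859
θ=48°: circle(B,8.00) ∩ circle(D,7.00): a=5.6594, h=5.6544
θ=48°:   candidates: C₊=(9.7860,6.6407) cross=55.333; C₋=(6.3509,-4.1337) cross=-55.333
θ=48°:   branch - wants cross < 0 → take C=(6.3509,-4.1337) (cross=-55.333)
θ=48°: ex = (C−B)/|BC| = (0.4593,-0.8883); ey = (0.8883,0.4593)
θ=48°: P = B + 1.76·ex + -1.67·ey = (2.0014,0.6422)
θ=128°: B = A + 4.00·(cos128°, sin128°) = (-2.4626, 3.1520)
θ=128°: |BD| = 14.8021
θ=128°: circle(B,8.00) ∩ circle(D,7.00): a=7.9078, h=1.2114
θ=128°:   candidates: C₊=(5.5217,2.6517) cross=17.931; C₋=(5.0058,0.2845) cross=-17.931
θ=128°:   branch - wants cross < 0 → take C=(5.0058,0.2845) (cross=-17.931)
θ=128°: ex = (C−B)/|BC| = (0.9336,-0.3584); ey = (0.3584,0.9336)
θ=128°: P = B + 1.76·ex + -1.67·ey = (-1.4182,0.9622)
θ=271°: B = A + 4.00·(cos271°, sin271°) = (0.0698, -3.9994)
θ=271°: |BD| = 12.5827
θ=271°: circle(B,8.00) ∩ circle(D,7.00): a=6.8874, h=4.0698
θ=271°:   candidates: C₊=(5.3065,2.0485) cross=51.210; C₋=(7.8936,-5.6690) cross=-51.210
θ=271°:   branch - wants cross < 0 → take C=(7.8936,-5.6690) (cross=-51.210)
θ=271°: ex = (C−B)/|BC| = (0.9780,-0.2087); ey = (0.2087,0.9780)
θ=271°: P = B + 1.76·ex + -1.67·ey = (1.4425,-5.9999)
θ=341°: B = A + 4.00·(cos341°, sin341°) = (3.7821, -1.3023)
θ=341°: |BD| = 8.3205
θ=341°: circle(B,8.00) ∩ circle(D,7.00): a=5.0616, h=6.1952
θ=341°:   candidates: C₊=(7.8117,5.6087) cross=51.547; C₋=(9.7509,-6.6289) cross=-51.547
θ=341°:   branch - wants cross < 0 → take C=(9.7509,-6.6289) (cross=-51.547)
θ=341°: ex = (C−B)/|BC| = (0.7461,-0.6658); ey = (0.6658,0.7461)
θ=341°: P = B + 1.76·ex + -1.67·ey = (3.9833,-3.7201)

θ=48°: 2.00 0.64
θ=128°: -1.42 0.96
θ=271°: 1.44 -6.00
θ=341°: 3.98 -3.72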